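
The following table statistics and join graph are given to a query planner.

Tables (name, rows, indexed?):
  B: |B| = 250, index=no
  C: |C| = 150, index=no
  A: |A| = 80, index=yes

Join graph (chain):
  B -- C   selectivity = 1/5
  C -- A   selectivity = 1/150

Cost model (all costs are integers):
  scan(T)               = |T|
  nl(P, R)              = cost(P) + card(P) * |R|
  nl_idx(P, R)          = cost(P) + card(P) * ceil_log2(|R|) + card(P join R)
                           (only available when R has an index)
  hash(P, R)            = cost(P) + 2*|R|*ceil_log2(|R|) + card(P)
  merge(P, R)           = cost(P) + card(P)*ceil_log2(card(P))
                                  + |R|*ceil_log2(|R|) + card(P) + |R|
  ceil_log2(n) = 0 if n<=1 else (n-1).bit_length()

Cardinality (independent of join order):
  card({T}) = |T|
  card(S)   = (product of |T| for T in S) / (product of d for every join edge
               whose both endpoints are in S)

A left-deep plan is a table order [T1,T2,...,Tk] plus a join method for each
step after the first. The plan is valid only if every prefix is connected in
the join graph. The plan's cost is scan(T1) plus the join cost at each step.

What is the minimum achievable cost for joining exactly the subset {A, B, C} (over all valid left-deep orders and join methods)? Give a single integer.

4170

Selinger DP over subsets of {A,B,C}:
  {B}: scan cost=250, card=250
  {C}: scan cost=150, card=150
  {A}: scan cost=80, card=80
  {BC}: card=7500; try (C,hash)→2900, (B,merge)→3750, (C,merge)→3850, (B,hash)→4300, (B,nl)→37650, (C,nl)→37750; best=2900 via (C,hash)
  {AC}: card=80; try (A,nl_idx)→1280, (A,hash)→1420, (C,merge)→2070, (A,merge)→2140, (C,hash)→2560, (C,nl)→12080 …(+1); best=1280 via (A,nl_idx)
  {ABC}: card=4000; try (B,merge)→4170, (B,hash)→5360, (A,hash)→11520, (B,nl)→21280, (A,nl_idx)→59400, (A,merge)→108540 …(+1); best=4170 via (B,merge)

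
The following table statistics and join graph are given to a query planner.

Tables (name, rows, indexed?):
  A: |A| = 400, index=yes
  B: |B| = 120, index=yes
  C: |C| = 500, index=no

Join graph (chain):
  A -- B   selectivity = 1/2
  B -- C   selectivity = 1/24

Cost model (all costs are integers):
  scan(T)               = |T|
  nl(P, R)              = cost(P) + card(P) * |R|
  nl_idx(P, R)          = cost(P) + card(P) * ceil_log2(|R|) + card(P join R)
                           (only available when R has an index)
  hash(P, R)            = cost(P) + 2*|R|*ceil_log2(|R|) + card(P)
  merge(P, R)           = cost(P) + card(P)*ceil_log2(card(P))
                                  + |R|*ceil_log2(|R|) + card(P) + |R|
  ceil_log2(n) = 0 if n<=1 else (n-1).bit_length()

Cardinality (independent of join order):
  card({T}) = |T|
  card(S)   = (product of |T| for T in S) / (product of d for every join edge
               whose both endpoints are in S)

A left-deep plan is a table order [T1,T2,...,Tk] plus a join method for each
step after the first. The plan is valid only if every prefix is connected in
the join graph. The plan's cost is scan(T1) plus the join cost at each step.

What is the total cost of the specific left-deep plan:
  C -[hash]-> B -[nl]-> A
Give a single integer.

step 1: scan C: cost=500, card=500
step 2: join B via hash
    card(P join B) = 500*120/(24) = 2500
    cost = 500 + 2*120*7 + 500 = 2680
step 3: join A via nl
    card(P join A) = 2500*400/(2) = 500000
    cost = 2680 + 2500*400 = 1002680

1002680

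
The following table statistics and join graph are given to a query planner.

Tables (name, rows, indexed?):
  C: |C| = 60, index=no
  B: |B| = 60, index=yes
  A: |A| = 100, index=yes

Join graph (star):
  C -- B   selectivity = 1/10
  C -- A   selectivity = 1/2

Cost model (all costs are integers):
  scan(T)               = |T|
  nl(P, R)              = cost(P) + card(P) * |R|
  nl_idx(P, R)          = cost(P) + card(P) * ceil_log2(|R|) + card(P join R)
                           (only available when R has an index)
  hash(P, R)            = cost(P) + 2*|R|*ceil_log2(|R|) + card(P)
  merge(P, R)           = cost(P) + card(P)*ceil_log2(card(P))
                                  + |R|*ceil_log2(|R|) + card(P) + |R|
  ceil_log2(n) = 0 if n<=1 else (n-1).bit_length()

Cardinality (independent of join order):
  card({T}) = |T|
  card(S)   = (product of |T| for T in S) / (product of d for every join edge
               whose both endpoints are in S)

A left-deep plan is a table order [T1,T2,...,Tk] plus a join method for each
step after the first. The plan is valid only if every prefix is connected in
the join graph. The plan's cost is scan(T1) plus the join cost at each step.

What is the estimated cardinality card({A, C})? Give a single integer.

Tables in S: A(100), C(60)
Edges inside S: C-A(d=2)
numerator = 100 * 60 = 6000
denominator = 2 = 2
card(S) = 6000 / 2 = 3000

3000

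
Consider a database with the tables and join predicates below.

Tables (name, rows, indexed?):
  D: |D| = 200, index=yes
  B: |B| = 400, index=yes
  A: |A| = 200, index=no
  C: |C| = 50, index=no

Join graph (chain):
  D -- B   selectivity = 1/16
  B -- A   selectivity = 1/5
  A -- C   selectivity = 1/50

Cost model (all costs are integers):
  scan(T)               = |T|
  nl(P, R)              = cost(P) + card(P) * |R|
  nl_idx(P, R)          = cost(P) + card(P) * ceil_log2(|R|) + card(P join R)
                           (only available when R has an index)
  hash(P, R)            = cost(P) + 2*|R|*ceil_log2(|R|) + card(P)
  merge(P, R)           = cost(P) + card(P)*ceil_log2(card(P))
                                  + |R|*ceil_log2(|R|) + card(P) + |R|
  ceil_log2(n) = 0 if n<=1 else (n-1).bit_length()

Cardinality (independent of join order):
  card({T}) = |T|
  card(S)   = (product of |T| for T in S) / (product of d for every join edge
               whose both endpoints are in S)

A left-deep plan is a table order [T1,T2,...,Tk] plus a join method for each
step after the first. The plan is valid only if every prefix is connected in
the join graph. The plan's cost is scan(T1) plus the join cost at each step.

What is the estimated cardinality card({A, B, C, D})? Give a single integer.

200000

Tables in S: A(200), B(400), C(50), D(200)
Edges inside S: D-B(d=16), B-A(d=5), A-C(d=50)
numerator = 200 * 400 * 50 * 200 = 800000000
denominator = 16 * 5 * 50 = 4000
card(S) = 800000000 / 4000 = 200000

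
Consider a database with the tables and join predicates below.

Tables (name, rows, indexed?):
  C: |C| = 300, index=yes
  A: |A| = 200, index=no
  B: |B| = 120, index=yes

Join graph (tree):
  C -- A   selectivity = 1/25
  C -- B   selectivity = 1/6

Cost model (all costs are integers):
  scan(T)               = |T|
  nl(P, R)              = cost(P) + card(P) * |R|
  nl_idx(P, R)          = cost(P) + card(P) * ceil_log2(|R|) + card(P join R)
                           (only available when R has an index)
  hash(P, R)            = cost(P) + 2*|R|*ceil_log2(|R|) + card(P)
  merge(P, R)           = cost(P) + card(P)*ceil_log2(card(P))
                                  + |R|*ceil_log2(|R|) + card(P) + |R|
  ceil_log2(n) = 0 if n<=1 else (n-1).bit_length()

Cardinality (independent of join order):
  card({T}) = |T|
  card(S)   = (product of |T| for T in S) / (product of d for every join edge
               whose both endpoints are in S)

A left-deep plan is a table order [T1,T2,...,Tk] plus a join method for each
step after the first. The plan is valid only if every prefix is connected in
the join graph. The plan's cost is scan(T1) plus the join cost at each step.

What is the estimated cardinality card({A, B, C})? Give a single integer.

48000

Tables in S: A(200), B(120), C(300)
Edges inside S: C-A(d=25), C-B(d=6)
numerator = 200 * 120 * 300 = 7200000
denominator = 25 * 6 = 150
card(S) = 7200000 / 150 = 48000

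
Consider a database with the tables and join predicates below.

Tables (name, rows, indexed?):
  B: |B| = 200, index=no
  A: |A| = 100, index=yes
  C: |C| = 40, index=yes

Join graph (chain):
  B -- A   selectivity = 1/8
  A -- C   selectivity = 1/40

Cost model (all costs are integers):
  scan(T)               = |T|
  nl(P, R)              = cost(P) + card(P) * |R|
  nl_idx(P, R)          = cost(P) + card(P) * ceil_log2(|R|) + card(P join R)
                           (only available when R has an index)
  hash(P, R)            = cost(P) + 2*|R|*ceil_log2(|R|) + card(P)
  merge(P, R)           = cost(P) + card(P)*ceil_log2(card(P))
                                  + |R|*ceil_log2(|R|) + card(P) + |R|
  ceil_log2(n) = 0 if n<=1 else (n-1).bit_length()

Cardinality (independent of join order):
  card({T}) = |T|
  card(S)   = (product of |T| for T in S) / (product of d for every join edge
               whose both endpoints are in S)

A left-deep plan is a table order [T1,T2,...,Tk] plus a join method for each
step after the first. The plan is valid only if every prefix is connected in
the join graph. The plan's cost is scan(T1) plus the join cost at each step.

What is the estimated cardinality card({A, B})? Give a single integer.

Tables in S: A(100), B(200)
Edges inside S: B-A(d=8)
numerator = 100 * 200 = 20000
denominator = 8 = 8
card(S) = 20000 / 8 = 2500

2500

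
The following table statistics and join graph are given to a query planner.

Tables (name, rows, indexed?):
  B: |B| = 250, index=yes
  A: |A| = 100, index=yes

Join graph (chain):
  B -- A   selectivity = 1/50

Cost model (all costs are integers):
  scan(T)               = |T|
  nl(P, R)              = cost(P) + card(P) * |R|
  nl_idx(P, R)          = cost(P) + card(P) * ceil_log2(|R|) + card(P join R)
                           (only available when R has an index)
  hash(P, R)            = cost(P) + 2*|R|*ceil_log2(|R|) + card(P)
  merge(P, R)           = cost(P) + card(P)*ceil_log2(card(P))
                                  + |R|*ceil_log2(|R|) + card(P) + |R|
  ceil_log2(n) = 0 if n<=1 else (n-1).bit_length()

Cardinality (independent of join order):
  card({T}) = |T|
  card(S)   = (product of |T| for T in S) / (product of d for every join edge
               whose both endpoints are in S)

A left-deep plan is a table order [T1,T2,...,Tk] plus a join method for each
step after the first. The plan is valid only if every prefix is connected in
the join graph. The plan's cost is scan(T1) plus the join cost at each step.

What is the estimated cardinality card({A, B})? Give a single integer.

500

Tables in S: A(100), B(250)
Edges inside S: B-A(d=50)
numerator = 100 * 250 = 25000
denominator = 50 = 50
card(S) = 25000 / 50 = 500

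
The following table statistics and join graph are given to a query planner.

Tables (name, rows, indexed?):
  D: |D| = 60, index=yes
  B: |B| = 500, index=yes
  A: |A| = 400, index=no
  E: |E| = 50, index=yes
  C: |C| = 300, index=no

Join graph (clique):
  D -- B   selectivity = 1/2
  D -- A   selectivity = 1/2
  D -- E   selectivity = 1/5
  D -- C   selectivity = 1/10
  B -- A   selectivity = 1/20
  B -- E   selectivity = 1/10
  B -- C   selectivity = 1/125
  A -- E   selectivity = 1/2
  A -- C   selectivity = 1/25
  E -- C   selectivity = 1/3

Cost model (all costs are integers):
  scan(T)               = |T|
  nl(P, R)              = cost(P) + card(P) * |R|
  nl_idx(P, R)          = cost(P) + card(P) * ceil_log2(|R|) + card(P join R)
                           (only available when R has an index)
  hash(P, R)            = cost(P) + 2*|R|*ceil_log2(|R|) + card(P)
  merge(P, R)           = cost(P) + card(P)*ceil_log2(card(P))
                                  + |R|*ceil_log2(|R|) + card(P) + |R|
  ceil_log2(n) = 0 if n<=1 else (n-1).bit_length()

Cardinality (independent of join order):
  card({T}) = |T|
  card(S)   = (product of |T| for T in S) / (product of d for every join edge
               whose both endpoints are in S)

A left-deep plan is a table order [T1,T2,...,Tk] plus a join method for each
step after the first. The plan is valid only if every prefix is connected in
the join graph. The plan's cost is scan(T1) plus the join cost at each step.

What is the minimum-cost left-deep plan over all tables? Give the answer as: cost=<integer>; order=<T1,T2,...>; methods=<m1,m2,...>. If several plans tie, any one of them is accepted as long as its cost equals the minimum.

Selinger DP (subsets sized 1..n):
  {D}: scan cost=60, card=60
  {B}: scan cost=500, card=500
  {A}: scan cost=400, card=400
  {E}: scan cost=50, card=50
  {C}: scan cost=300, card=300
  {BD}: card=15000; try (D,hash)→1720, (B,merge)→5480, (D,merge)→5920, (B,hash)→9120, (B,nl_idx)→15600, (D,nl_idx)→18500 …(+2); best=1720 via (D,hash)
  {AD}: card=12000; try (D,hash)→1520, (A,merge)→4480, (D,merge)→4820, (A,hash)→7320, (D,nl_idx)→14800, (A,nl)→24060 …(+1); best=1520 via (D,hash)
  {DE}: card=600; try (E,hash)→720, (D,hash)→820, (D,merge)→820, (E,merge)→830, (D,nl_idx)→950, (E,nl_idx)→1020 …(+2); best=720 via (E,hash)
  {CD}: card=1800; try (D,hash)→1320, (C,merge)→3480, (D,merge)→3720, (D,nl_idx)→3900, (C,hash)→5520, (C,nl)→18060 …(+1); best=1320 via (D,hash)
  {AB}: card=10000; try (A,hash)→8200, (B,merge)→9400, (A,merge)→9500, (B,hash)→9800, (B,nl_idx)→14000, (B,nl)→200400 …(+1); best=8200 via (A,hash)
  {BE}: card=2500; try (E,hash)→1600, (B,nl_idx)→3000, (B,merge)→5400, (E,merge)→5850, (E,nl_idx)→6000, (B,hash)→9100 …(+2); best=1600 via (E,hash)
  {BC}: card=1200; try (B,nl_idx)→4200, (C,hash)→6400, (B,merge)→8300, (C,merge)→8500, (B,hash)→9600, (B,nl)→150300 …(+1); best=4200 via (B,nl_idx)
  {AE}: card=10000; try (E,hash)→1400, (A,merge)→4400, (E,merge)→4750, (A,hash)→7300, (E,nl_idx)→12800, (A,nl)→20050 …(+1); best=1400 via (E,hash)
  {AC}: card=4800; try (C,hash)→6200, (A,merge)→7300, (C,merge)→7400, (A,hash)→7800, (A,nl)→120300, (C,nl)→120400; best=6200 via (C,hash)
  {CE}: card=5000; try (E,hash)→1200, (C,merge)→3400, (E,merge)→3650, (C,hash)→5500, (E,nl_idx)→7100, (C,nl)→15050 …(+1); best=1200 via (E,hash)
  {ABD}: card=150000; try (D,hash)→18920, (B,hash)→22520, (A,hash)→23920, (D,merge)→158620, (B,merge)→186520, (D,nl_idx)→218200 …(+5); best=18920 via (D,hash)
  {BDE}: card=15000; try (D,hash)→4820, (B,hash)→10320, (B,merge)→12320, (E,hash)→17320, (B,nl_idx)→21120, (D,nl_idx)→31600 …(+6); best=4820 via (D,hash)
  {BCD}: card=3600; try (D,hash)→6120, (B,hash)→12120, (D,nl_idx)→15000, (D,merge)→19020, (B,nl_idx)→21120, (C,hash)→22120 …(+5); best=6120 via (D,hash)
  {ADE}: card=60000; try (A,hash)→8520, (A,merge)→11320, (D,hash)→12120, (E,hash)→14120, (D,nl_idx)→121400, (E,nl_idx)→133520 …(+5); best=8520 via (A,hash)
  {ACD}: card=14400; try (A,hash)→10320, (D,hash)→11720, (C,hash)→18920, (A,merge)→26920, (D,nl_idx)→49400, (D,merge)→73820 …(+4); best=10320 via (A,hash)
  {CDE}: card=6000; try (E,hash)→3720, (C,hash)→6720, (D,hash)→6920, (C,merge)→10320, (E,nl_idx)→18120, (E,merge)→23270 …(+5); best=3720 via (E,hash)
  {ABE}: card=25000; try (A,hash)→11300, (E,hash)→18800, (B,hash)→20400, (A,merge)→38100, (E,nl_idx)→93200, (B,nl_idx)→116400 …(+5); best=11300 via (A,hash)
  {ABC}: card=960; try (A,hash)→12600, (B,hash)→20000, (A,merge)→22600, (C,hash)→23600, (B,nl_idx)→50360, (B,merge)→78400 …(+4); best=12600 via (A,hash)
  {BCE}: card=2000; try (E,hash)→6000, (C,hash)→9500, (E,nl_idx)→13400, (B,hash)→15200, (E,merge)→18950, (C,merge)→37100 …(+5); best=6000 via (E,hash)
  {ACE}: card=40000; try (E,hash)→11600, (A,hash)→13400, (C,hash)→16800, (E,merge)→73750, (E,nl_idx)→75000, (A,merge)→75200 …(+4); best=11600 via (E,hash)
  {ABDE}: card=75000; try (A,hash)→27020, (D,hash)→37020, (B,hash)→77520, (E,hash)→169520, (A,merge)→233820, (D,nl_idx)→236300 …(+9); best=27020 via (A,hash)
  {ABCD}: card=1440; try (D,hash)→14280, (A,hash)→16920, (D,nl_idx)→19800, (D,merge)→23580, (B,hash)→33720, (A,merge)→56920 …(+8); best=14280 via (D,hash)
  {BCDE}: card=1200; try (D,hash)→8720, (E,hash)→10320, (B,hash)→18720, (D,nl_idx)→19200, (C,hash)→25220, (E,nl_idx)→28920 …(+9); best=8720 via (D,hash)
  {ACDE}: card=24000; try (A,hash)→16920, (E,hash)→25320, (D,hash)→52320, (C,hash)→73920, (A,merge)→91720, (E,nl_idx)→120720 …(+8); best=16920 via (A,hash)
  {ABCE}: card=800; try (E,hash)→14160, (A,hash)→15200, (E,nl_idx)→19160, (E,merge)→23510, (A,merge)→34000, (C,hash)→41700 …(+8); best=14160 via (E,hash)
  {ABCDE}: card=240; try (D,hash)→15680, (E,hash)→16320, (A,hash)→17120, (D,nl_idx)→19200, (E,nl_idx)→23160, (D,merge)→23380 …(+12); best=15680 via (D,hash)

cost=15680; order=C,B,A,E,D; methods=nl_idx,hash,hash,hash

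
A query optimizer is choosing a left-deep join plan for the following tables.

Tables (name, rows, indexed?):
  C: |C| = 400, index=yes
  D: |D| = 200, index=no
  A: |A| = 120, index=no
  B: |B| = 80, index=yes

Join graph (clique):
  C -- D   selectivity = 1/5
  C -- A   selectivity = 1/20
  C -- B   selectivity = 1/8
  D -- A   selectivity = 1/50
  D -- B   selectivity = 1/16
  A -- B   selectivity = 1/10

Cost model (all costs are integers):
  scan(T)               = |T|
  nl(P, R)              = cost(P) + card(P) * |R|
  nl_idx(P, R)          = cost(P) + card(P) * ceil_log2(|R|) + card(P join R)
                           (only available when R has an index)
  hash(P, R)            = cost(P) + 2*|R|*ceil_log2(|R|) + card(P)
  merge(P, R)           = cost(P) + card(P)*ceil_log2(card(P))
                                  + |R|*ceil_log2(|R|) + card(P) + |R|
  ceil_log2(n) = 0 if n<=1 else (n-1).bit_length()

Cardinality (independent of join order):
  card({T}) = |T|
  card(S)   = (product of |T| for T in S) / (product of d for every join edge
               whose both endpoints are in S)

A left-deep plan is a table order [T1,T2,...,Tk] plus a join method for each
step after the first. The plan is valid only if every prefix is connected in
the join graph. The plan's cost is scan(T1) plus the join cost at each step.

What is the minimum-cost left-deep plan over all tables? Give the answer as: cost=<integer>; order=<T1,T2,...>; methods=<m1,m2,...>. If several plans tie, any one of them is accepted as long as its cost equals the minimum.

cost=5960; order=D,A,B,C; methods=hash,hash,nl_idx

Selinger DP (subsets sized 1..n):
  {C}: scan cost=400, card=400
  {D}: scan cost=200, card=200
  {A}: scan cost=120, card=120
  {B}: scan cost=80, card=80
  {CD}: card=16000; try (D,hash)→4000, (C,merge)→6000, (D,merge)→6200, (C,hash)→7600, (C,nl_idx)→18000, (C,nl)→80200 …(+1); best=4000 via (D,hash)
  {AC}: card=2400; try (A,hash)→2480, (C,nl_idx)→3600, (C,merge)→5080, (A,merge)→5360, (C,hash)→7440, (C,nl)→48120 …(+1); best=2480 via (A,hash)
  {BC}: card=4000; try (B,hash)→1920, (C,merge)→4720, (C,nl_idx)→4800, (B,merge)→5040, (B,nl_idx)→7200, (C,hash)→7360 …(+2); best=1920 via (B,hash)
  {AD}: card=480; try (A,hash)→2080, (D,merge)→2880, (A,merge)→2960, (D,hash)→3440, (D,nl)→24120, (A,nl)→24200; best=2080 via (A,hash)
  {BD}: card=1000; try (B,hash)→1520, (D,merge)→2520, (B,nl_idx)→2600, (B,merge)→2640, (D,hash)→3360, (D,nl)→16080 …(+1); best=1520 via (B,hash)
  {AB}: card=960; try (B,hash)→1360, (A,merge)→1680, (B,merge)→1720, (A,hash)→1840, (B,nl_idx)→1920, (A,nl)→9680 …(+1); best=1360 via (B,hash)
  {ACD}: card=1920; try (D,hash)→8080, (C,nl_idx)→8320, (C,hash)→9760, (C,merge)→10880, (A,hash)→21680, (D,merge)→35480 …(+4); best=8080 via (D,hash)
  {BCD}: card=10000; try (D,hash)→9120, (C,hash)→9720, (C,merge)→16520, (C,nl_idx)→20520, (B,hash)→21120, (D,merge)→55720 …(+5); best=9120 via (D,hash)
  {ABC}: card=2400; try (B,hash)→6000, (A,hash)→7600, (C,hash)→9520, (C,nl_idx)→12400, (C,merge)→15920, (B,nl_idx)→21680 …(+5); best=6000 via (B,hash)
  {ABD}: card=240; try (B,hash)→3680, (A,hash)→4200, (D,hash)→5520, (B,nl_idx)→5680, (B,merge)→7520, (A,merge)→13480 …(+4); best=3680 via (B,hash)
  {ABCD}: card=120; try (C,nl_idx)→5960, (C,merge)→9840, (C,hash)→11120, (B,hash)→11120, (D,hash)→11600, (A,hash)→20800 …(+8); best=5960 via (C,nl_idx)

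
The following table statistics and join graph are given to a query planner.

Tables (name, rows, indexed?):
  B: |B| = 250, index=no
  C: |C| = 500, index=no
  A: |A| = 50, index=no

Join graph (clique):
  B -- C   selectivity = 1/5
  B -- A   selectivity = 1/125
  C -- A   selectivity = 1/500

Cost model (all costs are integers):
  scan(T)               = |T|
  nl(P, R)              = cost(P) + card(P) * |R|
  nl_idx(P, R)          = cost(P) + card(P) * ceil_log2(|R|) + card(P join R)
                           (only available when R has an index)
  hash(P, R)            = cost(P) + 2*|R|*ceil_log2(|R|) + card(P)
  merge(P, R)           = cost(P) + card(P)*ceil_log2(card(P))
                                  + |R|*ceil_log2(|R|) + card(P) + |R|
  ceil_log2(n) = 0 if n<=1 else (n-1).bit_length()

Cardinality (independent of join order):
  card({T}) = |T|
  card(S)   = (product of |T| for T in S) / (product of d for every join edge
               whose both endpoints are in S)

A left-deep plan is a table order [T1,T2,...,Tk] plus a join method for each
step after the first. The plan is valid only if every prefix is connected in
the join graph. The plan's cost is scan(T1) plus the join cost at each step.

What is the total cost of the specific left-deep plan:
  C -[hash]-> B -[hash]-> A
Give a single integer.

30600

step 1: scan C: cost=500, card=500
step 2: join B via hash
    card(P join B) = 500*250/(5) = 25000
    cost = 500 + 2*250*8 + 500 = 5000
step 3: join A via hash
    card(P join A) = 25000*50/(125*500) = 20
    cost = 5000 + 2*50*6 + 25000 = 30600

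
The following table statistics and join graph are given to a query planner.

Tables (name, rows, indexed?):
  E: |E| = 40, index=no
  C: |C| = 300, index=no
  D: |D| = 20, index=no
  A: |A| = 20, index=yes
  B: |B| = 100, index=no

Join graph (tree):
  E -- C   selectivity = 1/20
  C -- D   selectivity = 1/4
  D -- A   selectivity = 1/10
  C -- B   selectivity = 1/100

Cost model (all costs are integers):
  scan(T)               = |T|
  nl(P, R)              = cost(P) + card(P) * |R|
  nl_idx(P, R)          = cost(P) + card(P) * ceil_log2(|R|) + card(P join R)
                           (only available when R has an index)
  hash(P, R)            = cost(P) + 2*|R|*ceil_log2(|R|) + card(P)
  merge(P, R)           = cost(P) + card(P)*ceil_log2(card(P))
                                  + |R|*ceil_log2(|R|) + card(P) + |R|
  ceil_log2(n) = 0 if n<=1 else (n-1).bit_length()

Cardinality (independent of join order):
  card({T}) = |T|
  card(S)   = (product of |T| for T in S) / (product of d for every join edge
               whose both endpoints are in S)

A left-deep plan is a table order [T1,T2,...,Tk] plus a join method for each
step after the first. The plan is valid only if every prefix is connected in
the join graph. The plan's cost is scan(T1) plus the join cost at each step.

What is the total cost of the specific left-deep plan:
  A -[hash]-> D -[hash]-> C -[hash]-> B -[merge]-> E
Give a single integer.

49360

step 1: scan A: cost=20, card=20
step 2: join D via hash
    card(P join D) = 20*20/(10) = 40
    cost = 20 + 2*20*5 + 20 = 240
step 3: join C via hash
    card(P join C) = 40*300/(4) = 3000
    cost = 240 + 2*300*9 + 40 = 5680
step 4: join B via hash
    card(P join B) = 3000*100/(100) = 3000
    cost = 5680 + 2*100*7 + 3000 = 10080
step 5: join E via merge
    card(P join E) = 3000*40/(20) = 6000
    cost = 10080 + 3000*12 + 40*6 + 3000 + 40 = 49360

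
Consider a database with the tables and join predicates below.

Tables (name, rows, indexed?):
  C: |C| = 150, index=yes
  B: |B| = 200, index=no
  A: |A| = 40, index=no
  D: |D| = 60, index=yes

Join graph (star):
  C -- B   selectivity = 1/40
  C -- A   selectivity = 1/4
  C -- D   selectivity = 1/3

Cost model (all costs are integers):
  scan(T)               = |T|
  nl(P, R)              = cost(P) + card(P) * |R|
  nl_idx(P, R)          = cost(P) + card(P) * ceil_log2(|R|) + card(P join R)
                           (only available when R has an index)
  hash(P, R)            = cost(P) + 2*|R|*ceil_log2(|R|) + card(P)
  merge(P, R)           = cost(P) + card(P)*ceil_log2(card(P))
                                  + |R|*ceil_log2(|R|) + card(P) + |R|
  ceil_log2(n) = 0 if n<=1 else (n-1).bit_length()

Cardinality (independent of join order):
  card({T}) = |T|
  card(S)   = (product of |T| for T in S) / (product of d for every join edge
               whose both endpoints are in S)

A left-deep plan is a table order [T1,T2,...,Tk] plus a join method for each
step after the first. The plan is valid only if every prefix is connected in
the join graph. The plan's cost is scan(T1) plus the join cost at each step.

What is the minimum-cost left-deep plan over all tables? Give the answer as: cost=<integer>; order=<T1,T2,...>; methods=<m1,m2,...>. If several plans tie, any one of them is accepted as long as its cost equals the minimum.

cost=12000; order=B,C,A,D; methods=nl_idx,hash,hash

Selinger DP (subsets sized 1..n):
  {C}: scan cost=150, card=150
  {B}: scan cost=200, card=200
  {A}: scan cost=40, card=40
  {D}: scan cost=60, card=60
  {BC}: card=750; try (C,nl_idx)→2550, (C,hash)→2800, (B,merge)→3300, (C,merge)→3350, (B,hash)→3500, (B,nl)→30150 …(+1); best=2550 via (C,nl_idx)
  {AC}: card=1500; try (A,hash)→780, (C,merge)→1670, (A,merge)→1780, (C,nl_idx)→1860, (C,hash)→2480, (C,nl)→6040 …(+1); best=780 via (A,hash)
  {CD}: card=3000; try (D,hash)→1020, (C,merge)→1830, (D,merge)→1920, (C,hash)→2520, (C,nl_idx)→3540, (D,nl_idx)→4050 …(+2); best=1020 via (D,hash)
  {ABC}: card=7500; try (A,hash)→3780, (B,hash)→5480, (A,merge)→11080, (B,merge)→20580, (A,nl)→32550, (B,nl)→300780; best=3780 via (A,hash)
  {BCD}: card=15000; try (D,hash)→4020, (B,hash)→7220, (D,merge)→11220, (D,nl_idx)→22050, (B,merge)→41820, (D,nl)→47550 …(+1); best=4020 via (D,hash)
  {ACD}: card=30000; try (D,hash)→3000, (A,hash)→4500, (D,merge)→19200, (D,nl_idx)→39780, (A,merge)→40300, (D,nl)→90780 …(+1); best=3000 via (D,hash)
  {ABCD}: card=150000; try (D,hash)→12000, (A,hash)→19500, (B,hash)→36200, (D,merge)→109200, (D,nl_idx)→198780, (A,merge)→229300 …(+4); best=12000 via (D,hash)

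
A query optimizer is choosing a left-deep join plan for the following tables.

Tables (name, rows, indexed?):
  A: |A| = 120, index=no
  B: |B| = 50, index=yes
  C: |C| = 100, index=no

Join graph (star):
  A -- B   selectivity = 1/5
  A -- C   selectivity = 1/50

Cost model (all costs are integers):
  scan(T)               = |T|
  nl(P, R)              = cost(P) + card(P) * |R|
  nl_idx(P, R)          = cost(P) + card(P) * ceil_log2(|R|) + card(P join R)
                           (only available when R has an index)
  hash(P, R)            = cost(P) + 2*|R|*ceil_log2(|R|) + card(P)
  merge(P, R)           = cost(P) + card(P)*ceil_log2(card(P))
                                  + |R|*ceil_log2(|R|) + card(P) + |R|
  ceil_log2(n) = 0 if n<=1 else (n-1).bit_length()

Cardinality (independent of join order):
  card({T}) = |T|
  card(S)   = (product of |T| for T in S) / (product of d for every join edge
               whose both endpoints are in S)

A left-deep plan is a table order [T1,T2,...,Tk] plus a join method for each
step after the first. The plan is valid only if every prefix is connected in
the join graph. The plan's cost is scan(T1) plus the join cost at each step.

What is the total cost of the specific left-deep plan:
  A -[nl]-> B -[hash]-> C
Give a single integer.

8720

step 1: scan A: cost=120, card=120
step 2: join B via nl
    card(P join B) = 120*50/(5) = 1200
    cost = 120 + 120*50 = 6120
step 3: join C via hash
    card(P join C) = 1200*100/(50) = 2400
    cost = 6120 + 2*100*7 + 1200 = 8720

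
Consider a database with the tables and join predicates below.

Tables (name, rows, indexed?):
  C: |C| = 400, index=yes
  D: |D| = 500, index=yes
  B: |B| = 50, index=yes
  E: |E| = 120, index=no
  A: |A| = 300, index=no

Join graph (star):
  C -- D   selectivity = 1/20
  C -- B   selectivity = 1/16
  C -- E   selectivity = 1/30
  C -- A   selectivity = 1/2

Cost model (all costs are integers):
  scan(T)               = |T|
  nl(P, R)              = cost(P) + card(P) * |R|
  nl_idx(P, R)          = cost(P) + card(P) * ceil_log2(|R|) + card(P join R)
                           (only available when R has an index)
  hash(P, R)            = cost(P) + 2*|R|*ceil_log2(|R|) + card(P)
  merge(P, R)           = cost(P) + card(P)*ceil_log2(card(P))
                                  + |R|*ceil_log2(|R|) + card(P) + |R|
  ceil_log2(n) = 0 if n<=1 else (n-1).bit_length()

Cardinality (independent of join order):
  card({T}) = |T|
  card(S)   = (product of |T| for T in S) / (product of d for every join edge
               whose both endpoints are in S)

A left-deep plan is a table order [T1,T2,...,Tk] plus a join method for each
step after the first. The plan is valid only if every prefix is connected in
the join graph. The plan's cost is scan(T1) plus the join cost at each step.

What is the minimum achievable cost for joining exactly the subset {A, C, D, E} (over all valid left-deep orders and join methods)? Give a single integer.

Selinger DP over subsets of {A,C,D,E}:
  {C}: scan cost=400, card=400
  {D}: scan cost=500, card=500
  {E}: scan cost=120, card=120
  {A}: scan cost=300, card=300
  {CD}: card=10000; try (C,hash)→8200, (D,merge)→9400, (C,merge)→9500, (D,hash)→9800, (D,nl_idx)→14000, (C,nl_idx)→15000 …(+2); best=8200 via (C,hash)
  {CE}: card=1600; try (E,hash)→2480, (C,nl_idx)→2800, (C,merge)→5080, (E,merge)→5360, (C,hash)→7440, (C,nl)→48120 …(+1); best=2480 via (E,hash)
  {AC}: card=60000; try (A,hash)→6200, (C,merge)→7300, (A,merge)→7400, (C,hash)→7800, (C,nl_idx)→63000, (C,nl)→120300 …(+1); best=6200 via (A,hash)
  {CDE}: card=40000; try (D,hash)→13080, (E,hash)→19880, (D,merge)→26680, (D,nl_idx)→56880, (E,merge)→159160, (D,nl)→802480 …(+1); best=13080 via (D,hash)
  {ACD}: card=1500000; try (A,hash)→23600, (D,hash)→75200, (A,merge)→161200, (D,merge)→1031200, (D,nl_idx)→2046200, (A,nl)→3008200 …(+1); best=23600 via (A,hash)
  {ACE}: card=240000; try (A,hash)→9480, (A,merge)→24680, (E,hash)→67880, (A,nl)→482480, (E,merge)→1027160, (E,nl)→7206200; best=9480 via (A,hash)
  {ACDE}: card=6000000; try (A,hash)→58480, (D,hash)→258480, (A,merge)→696080, (E,hash)→1525280, (D,merge)→4574480, (D,nl_idx)→8169480 …(+4); best=58480 via (A,hash)

58480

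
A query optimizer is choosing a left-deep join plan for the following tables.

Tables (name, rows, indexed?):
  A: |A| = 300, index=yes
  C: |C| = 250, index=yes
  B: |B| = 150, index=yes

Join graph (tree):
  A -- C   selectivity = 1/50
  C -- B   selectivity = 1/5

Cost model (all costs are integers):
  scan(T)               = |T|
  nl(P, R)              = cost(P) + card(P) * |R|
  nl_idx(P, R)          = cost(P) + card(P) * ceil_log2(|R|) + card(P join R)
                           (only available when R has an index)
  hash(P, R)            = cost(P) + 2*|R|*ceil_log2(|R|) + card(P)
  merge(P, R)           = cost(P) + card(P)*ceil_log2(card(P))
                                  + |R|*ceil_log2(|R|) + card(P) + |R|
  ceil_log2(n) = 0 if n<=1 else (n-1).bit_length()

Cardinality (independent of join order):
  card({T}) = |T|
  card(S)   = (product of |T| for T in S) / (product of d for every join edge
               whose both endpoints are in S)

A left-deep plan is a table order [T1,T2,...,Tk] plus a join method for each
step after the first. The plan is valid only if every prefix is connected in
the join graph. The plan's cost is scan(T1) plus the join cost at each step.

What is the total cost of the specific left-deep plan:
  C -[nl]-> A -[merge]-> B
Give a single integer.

94600

step 1: scan C: cost=250, card=250
step 2: join A via nl
    card(P join A) = 250*300/(50) = 1500
    cost = 250 + 250*300 = 75250
step 3: join B via merge
    card(P join B) = 1500*150/(5) = 45000
    cost = 75250 + 1500*11 + 150*8 + 1500 + 150 = 94600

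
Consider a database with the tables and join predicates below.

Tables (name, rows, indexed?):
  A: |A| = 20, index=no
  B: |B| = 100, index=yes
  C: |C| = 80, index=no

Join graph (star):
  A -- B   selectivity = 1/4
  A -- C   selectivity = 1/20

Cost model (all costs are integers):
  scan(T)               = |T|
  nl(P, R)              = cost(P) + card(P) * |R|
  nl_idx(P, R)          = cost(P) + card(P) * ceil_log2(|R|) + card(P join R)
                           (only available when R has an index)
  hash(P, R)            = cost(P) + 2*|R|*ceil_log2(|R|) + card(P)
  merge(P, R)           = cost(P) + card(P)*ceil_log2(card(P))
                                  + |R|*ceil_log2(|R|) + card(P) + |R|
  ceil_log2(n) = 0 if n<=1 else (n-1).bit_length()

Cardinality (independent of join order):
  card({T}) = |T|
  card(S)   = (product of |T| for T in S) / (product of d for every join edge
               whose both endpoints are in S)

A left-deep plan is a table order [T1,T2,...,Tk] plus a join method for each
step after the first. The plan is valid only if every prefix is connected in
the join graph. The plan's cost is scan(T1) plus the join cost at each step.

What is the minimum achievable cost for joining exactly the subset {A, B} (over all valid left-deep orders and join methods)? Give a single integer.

Selinger DP over subsets of {A,B}:
  {A}: scan cost=20, card=20
  {B}: scan cost=100, card=100
  {AB}: card=500; try (A,hash)→400, (B,nl_idx)→660, (B,merge)→940, (A,merge)→1020, (B,hash)→1440, (B,nl)→2020 …(+1); best=400 via (A,hash)

400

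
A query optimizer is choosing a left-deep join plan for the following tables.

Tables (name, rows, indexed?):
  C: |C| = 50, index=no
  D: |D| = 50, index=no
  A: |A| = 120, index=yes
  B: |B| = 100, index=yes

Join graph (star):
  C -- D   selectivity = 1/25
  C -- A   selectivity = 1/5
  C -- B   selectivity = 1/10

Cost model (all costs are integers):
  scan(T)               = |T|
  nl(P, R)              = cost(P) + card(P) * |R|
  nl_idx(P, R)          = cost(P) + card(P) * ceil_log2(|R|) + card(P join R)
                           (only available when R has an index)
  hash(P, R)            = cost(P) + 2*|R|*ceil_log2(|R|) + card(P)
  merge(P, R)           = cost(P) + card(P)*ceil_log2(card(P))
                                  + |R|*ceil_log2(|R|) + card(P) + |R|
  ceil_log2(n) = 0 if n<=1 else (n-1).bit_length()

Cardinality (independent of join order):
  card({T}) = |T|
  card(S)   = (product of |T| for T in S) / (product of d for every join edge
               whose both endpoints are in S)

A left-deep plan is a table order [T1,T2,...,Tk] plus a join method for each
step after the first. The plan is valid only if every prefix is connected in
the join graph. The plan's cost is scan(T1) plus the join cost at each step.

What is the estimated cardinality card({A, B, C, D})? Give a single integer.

Tables in S: A(120), B(100), C(50), D(50)
Edges inside S: C-D(d=25), C-A(d=5), C-B(d=10)
numerator = 120 * 100 * 50 * 50 = 30000000
denominator = 25 * 5 * 10 = 1250
card(S) = 30000000 / 1250 = 24000

24000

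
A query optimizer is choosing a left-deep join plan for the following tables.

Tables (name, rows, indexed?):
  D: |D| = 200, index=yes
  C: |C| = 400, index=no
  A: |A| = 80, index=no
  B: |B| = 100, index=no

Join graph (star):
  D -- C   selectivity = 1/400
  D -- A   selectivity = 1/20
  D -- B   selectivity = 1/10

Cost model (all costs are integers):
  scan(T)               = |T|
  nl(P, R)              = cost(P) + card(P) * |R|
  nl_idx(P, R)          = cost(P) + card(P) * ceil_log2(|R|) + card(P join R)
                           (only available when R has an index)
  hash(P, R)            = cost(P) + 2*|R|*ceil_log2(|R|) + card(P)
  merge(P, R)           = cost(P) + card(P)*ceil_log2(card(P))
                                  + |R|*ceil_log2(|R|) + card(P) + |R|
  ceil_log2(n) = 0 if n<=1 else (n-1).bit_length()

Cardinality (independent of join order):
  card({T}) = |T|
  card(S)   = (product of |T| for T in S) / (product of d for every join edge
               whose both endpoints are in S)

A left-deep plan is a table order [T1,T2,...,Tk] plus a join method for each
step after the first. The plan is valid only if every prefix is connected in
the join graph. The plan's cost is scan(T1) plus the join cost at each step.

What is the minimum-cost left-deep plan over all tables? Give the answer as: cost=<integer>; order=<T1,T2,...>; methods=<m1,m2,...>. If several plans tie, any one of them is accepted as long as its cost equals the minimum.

Selinger DP (subsets sized 1..n):
  {D}: scan cost=200, card=200
  {C}: scan cost=400, card=400
  {A}: scan cost=80, card=80
  {B}: scan cost=100, card=100
  {CD}: card=200; try (D,nl_idx)→3800, (D,hash)→4000, (C,merge)→6000, (D,merge)→6200, (C,hash)→7600, (C,nl)→80200 …(+1); best=3800 via (D,nl_idx)
  {AD}: card=800; try (D,nl_idx)→1520, (A,hash)→1520, (D,merge)→2520, (A,merge)→2640, (D,hash)→3360, (D,nl)→16080 …(+1); best=1520 via (D,nl_idx)
  {BD}: card=2000; try (B,hash)→1800, (D,merge)→2700, (B,merge)→2800, (D,nl_idx)→2900, (D,hash)→3400, (D,nl)→20100 …(+1); best=1800 via (B,hash)
  {ACD}: card=800; try (A,hash)→5120, (A,merge)→6240, (C,hash)→9520, (C,merge)→14320, (A,nl)→19800, (C,nl)→321520; best=5120 via (A,hash)
  {BCD}: card=2000; try (B,hash)→5400, (B,merge)→6400, (C,hash)→11000, (B,nl)→23800, (C,merge)→29800, (C,nl)→801800; best=5400 via (B,hash)
  {ABD}: card=8000; try (B,hash)→3720, (A,hash)→4920, (B,merge)→11120, (A,merge)→26440, (B,nl)→81520, (A,nl)→161800; best=3720 via (B,hash)
  {ABCD}: card=8000; try (B,hash)→7320, (A,hash)→8520, (B,merge)→14720, (C,hash)→18920, (A,merge)→30040, (B,nl)→85120 …(+3); best=7320 via (B,hash)

cost=7320; order=C,D,A,B; methods=nl_idx,hash,hash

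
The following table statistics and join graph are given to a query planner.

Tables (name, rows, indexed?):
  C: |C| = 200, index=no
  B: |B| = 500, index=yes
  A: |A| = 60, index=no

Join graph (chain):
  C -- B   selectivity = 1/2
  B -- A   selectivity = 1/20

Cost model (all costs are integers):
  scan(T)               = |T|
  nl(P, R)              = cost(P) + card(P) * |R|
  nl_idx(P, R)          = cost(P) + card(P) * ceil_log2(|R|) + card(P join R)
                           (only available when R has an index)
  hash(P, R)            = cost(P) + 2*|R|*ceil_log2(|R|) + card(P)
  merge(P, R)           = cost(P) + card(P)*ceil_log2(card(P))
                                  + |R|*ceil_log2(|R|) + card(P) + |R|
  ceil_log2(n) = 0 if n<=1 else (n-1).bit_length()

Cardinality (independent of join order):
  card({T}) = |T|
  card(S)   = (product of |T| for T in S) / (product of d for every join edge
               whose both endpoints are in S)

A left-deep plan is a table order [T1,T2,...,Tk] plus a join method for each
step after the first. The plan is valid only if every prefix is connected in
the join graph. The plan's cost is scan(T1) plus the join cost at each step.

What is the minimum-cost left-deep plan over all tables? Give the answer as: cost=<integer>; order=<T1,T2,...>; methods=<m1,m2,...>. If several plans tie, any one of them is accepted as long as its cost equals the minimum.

Selinger DP (subsets sized 1..n):
  {C}: scan cost=200, card=200
  {B}: scan cost=500, card=500
  {A}: scan cost=60, card=60
  {BC}: card=50000; try (C,hash)→4200, (B,merge)→7000, (C,merge)→7300, (B,hash)→9400, (B,nl_idx)→52000, (B,nl)→100200 …(+1); best=4200 via (C,hash)
  {AB}: card=1500; try (A,hash)→1720, (B,nl_idx)→2100, (B,merge)→5480, (A,merge)→5920, (B,hash)→9120, (B,nl)→30060 …(+1); best=1720 via (A,hash)
  {ABC}: card=150000; try (C,hash)→6420, (C,merge)→21520, (A,hash)→54920, (C,nl)→301720, (A,merge)→854620, (A,nl)→3004200; best=6420 via (C,hash)

cost=6420; order=B,A,C; methods=hash,hash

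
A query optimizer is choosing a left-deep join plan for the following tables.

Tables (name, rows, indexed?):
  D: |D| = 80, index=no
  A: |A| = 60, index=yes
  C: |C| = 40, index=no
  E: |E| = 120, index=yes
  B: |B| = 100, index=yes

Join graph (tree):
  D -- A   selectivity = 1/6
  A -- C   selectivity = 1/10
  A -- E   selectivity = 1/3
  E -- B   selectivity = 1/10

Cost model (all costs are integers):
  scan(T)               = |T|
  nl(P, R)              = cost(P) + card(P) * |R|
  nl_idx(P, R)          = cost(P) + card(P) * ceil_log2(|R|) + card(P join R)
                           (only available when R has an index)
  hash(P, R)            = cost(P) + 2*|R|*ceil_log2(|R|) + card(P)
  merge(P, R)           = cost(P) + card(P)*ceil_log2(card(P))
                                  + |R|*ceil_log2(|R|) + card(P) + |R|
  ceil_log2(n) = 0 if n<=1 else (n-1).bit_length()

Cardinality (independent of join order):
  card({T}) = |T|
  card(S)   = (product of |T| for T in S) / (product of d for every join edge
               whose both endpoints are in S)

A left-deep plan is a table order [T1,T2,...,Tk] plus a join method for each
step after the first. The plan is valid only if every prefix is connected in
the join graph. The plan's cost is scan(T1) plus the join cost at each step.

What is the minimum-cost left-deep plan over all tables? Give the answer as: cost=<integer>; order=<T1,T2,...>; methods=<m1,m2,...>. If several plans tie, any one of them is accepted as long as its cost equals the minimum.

cost=110560; order=C,A,E,B,D; methods=nl_idx,hash,hash,hash

Selinger DP (subsets sized 1..n):
  {D}: scan cost=80, card=80
  {A}: scan cost=60, card=60
  {C}: scan cost=40, card=40
  {E}: scan cost=120, card=120
  {B}: scan cost=100, card=100
  {AD}: card=800; try (A,hash)→880, (D,merge)→1120, (A,merge)→1140, (D,hash)→1240, (A,nl_idx)→1360, (D,nl)→4860 …(+1); best=880 via (A,hash)
  {AC}: card=240; try (A,nl_idx)→520, (C,hash)→600, (A,merge)→740, (C,merge)→760, (A,hash)→800, (A,nl)→2440 …(+1); best=520 via (A,nl_idx)
  {AE}: card=2400; try (A,hash)→960, (E,merge)→1440, (A,merge)→1500, (E,hash)→1800, (E,nl_idx)→2880, (A,nl_idx)→3240 …(+2); best=960 via (A,hash)
  {BE}: card=1200; try (B,hash)→1640, (E,merge)→1860, (E,hash)→1880, (B,merge)→1880, (E,nl_idx)→2000, (B,nl_idx)→2160 …(+2); best=1640 via (B,hash)
  {ACD}: card=3200; try (D,hash)→1880, (C,hash)→2160, (D,merge)→3320, (C,merge)→9960, (D,nl)→19720, (C,nl)→32880; best=1880 via (D,hash)
  {ADE}: card=32000; try (E,hash)→3360, (D,hash)→4480, (E,merge)→10640, (D,merge)→32800, (E,nl_idx)→38480, (E,nl)→96880 …(+1); best=3360 via (E,hash)
  {ACE}: card=9600; try (E,hash)→2440, (E,merge)→3640, (C,hash)→3840, (E,nl_idx)→11800, (E,nl)→29320, (C,merge)→32440 …(+1); best=2440 via (E,hash)
  {ABE}: card=24000; try (A,hash)→3560, (B,hash)→4760, (A,merge)→16460, (A,nl_idx)→32840, (B,merge)→32960, (B,nl_idx)→41760 …(+2); best=3560 via (A,hash)
  {ACDE}: card=128000; try (E,hash)→6760, (D,hash)→13160, (C,hash)→35840, (E,merge)→44440, (D,merge)→147080, (E,nl_idx)→152280 …(+4); best=6760 via (E,hash)
  {ABDE}: card=320000; try (D,hash)→28680, (B,hash)→36760, (D,merge)→388200, (B,merge)→516160, (B,nl_idx)→547360, (D,nl)→1923560 …(+1); best=28680 via (D,hash)
  {ABCE}: card=96000; try (B,hash)→13440, (C,hash)→28040, (B,merge)→147240, (B,nl_idx)→165640, (C,merge)→387840, (B,nl)→962440 …(+1); best=13440 via (B,hash)
  {ABCDE}: card=1280000; try (D,hash)→110560, (B,hash)→136160, (C,hash)→349160, (D,merge)→1742080, (B,nl_idx)→2182760, (B,merge)→2311560 …(+4); best=110560 via (D,hash)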